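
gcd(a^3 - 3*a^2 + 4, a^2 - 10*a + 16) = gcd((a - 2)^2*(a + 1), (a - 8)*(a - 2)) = a - 2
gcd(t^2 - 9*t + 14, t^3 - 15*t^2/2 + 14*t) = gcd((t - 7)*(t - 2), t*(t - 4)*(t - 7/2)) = 1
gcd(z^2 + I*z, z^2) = z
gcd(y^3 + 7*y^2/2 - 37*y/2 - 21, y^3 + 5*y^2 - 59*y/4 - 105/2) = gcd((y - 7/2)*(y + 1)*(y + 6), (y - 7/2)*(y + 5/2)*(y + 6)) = y^2 + 5*y/2 - 21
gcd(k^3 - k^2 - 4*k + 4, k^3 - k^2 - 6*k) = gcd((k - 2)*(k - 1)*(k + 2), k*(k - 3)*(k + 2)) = k + 2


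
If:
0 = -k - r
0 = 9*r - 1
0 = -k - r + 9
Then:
No Solution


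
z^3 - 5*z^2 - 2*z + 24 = (z - 4)*(z - 3)*(z + 2)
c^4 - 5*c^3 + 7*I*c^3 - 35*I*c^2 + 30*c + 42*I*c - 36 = (c - 3)*(c - 2)*(c + I)*(c + 6*I)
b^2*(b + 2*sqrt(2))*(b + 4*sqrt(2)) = b^4 + 6*sqrt(2)*b^3 + 16*b^2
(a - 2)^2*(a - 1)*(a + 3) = a^4 - 2*a^3 - 7*a^2 + 20*a - 12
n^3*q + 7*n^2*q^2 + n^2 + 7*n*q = n*(n + 7*q)*(n*q + 1)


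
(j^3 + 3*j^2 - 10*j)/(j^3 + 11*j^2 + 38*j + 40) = j*(j - 2)/(j^2 + 6*j + 8)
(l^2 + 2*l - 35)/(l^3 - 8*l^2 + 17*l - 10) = (l + 7)/(l^2 - 3*l + 2)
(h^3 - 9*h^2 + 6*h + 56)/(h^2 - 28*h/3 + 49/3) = 3*(h^2 - 2*h - 8)/(3*h - 7)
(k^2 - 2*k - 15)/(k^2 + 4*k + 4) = (k^2 - 2*k - 15)/(k^2 + 4*k + 4)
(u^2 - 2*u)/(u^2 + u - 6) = u/(u + 3)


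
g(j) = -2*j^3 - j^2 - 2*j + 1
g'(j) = -6*j^2 - 2*j - 2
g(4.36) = -192.49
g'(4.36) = -124.78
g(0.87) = -2.81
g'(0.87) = -8.28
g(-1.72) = 11.66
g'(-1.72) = -16.31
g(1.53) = -11.56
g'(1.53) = -19.11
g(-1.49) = 8.38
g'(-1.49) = -12.34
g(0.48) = -0.41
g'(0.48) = -4.34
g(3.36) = -92.88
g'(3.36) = -76.46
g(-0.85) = 3.21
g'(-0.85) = -4.64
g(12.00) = -3623.00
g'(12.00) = -890.00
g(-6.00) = 409.00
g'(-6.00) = -206.00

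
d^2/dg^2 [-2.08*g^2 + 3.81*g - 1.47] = -4.16000000000000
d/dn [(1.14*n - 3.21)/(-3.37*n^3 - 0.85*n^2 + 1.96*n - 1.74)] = (7.6836*n^3 - 31.4841*n^2 - 5.457*n + 4.308)/(11.3569*n^6 + 5.729*n^5 - 12.4879*n^4 + 8.3956*n^3 + 6.7996*n^2 - 6.8208*n + 3.0276)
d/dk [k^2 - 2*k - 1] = 2*k - 2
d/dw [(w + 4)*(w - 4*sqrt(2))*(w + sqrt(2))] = 3*w^2 - 6*sqrt(2)*w + 8*w - 12*sqrt(2) - 8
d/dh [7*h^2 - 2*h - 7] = 14*h - 2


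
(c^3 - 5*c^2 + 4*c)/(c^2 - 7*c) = (c^2 - 5*c + 4)/(c - 7)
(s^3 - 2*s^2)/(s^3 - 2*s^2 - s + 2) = s^2/(s^2 - 1)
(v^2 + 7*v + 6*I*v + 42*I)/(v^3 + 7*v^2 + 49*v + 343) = (v + 6*I)/(v^2 + 49)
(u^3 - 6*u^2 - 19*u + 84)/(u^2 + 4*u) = u - 10 + 21/u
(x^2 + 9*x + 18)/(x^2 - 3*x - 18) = (x + 6)/(x - 6)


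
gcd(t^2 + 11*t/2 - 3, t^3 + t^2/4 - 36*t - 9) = t + 6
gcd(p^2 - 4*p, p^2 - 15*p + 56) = 1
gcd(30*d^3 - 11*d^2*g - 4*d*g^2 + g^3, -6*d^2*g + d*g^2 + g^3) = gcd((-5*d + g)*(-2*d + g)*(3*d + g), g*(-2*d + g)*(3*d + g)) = 6*d^2 - d*g - g^2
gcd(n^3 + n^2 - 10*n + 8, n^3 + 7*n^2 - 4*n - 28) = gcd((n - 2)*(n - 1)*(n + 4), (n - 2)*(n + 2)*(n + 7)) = n - 2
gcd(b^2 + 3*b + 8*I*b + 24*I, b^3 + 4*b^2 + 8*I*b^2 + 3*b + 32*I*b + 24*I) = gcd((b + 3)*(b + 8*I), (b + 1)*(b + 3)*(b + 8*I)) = b^2 + b*(3 + 8*I) + 24*I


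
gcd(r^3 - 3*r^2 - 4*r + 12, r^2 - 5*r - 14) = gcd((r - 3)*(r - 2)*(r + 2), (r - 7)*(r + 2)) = r + 2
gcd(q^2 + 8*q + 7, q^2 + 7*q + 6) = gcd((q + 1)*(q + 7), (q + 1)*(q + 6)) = q + 1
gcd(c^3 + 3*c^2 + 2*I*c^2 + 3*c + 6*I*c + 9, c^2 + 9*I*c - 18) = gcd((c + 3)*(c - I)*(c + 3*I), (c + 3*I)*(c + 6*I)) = c + 3*I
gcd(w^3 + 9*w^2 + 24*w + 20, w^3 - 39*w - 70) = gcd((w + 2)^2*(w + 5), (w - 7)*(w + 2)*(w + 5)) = w^2 + 7*w + 10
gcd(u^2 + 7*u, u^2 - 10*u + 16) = 1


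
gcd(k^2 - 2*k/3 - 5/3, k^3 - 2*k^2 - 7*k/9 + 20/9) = k^2 - 2*k/3 - 5/3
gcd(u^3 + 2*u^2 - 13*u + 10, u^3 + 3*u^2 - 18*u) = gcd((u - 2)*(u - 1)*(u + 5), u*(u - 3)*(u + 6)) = 1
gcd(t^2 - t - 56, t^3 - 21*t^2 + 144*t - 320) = t - 8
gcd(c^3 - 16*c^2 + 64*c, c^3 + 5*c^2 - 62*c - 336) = c - 8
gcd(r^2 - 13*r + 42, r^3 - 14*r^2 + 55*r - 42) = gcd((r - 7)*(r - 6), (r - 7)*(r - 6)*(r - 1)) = r^2 - 13*r + 42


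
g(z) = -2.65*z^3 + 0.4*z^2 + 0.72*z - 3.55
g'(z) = -7.95*z^2 + 0.8*z + 0.72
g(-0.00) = -3.55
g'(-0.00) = 0.72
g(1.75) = -15.27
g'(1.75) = -22.23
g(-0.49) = -3.49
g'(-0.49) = -1.58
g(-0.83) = -2.36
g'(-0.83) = -5.42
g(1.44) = -9.60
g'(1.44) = -14.61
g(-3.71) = 134.61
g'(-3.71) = -111.67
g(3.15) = -80.14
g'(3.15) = -75.64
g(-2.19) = 24.63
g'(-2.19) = -39.16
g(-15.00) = 9019.40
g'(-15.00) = -1800.03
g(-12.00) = 4624.61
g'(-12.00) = -1153.68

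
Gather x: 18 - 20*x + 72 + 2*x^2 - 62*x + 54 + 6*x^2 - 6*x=8*x^2 - 88*x + 144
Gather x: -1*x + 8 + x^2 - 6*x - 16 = x^2 - 7*x - 8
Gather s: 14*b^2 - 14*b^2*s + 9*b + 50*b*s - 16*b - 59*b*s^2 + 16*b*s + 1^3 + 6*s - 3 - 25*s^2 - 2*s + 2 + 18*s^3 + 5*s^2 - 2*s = 14*b^2 - 7*b + 18*s^3 + s^2*(-59*b - 20) + s*(-14*b^2 + 66*b + 2)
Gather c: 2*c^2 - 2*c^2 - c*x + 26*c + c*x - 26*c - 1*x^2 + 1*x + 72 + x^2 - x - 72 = 0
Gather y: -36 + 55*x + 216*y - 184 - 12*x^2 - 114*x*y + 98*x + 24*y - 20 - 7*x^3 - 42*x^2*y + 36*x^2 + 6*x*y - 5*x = -7*x^3 + 24*x^2 + 148*x + y*(-42*x^2 - 108*x + 240) - 240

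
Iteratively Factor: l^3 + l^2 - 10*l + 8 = (l + 4)*(l^2 - 3*l + 2) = (l - 1)*(l + 4)*(l - 2)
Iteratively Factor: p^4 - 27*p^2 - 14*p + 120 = (p - 5)*(p^3 + 5*p^2 - 2*p - 24) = (p - 5)*(p - 2)*(p^2 + 7*p + 12) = (p - 5)*(p - 2)*(p + 4)*(p + 3)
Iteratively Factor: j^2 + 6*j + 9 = (j + 3)*(j + 3)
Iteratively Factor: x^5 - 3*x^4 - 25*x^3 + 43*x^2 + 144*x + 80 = (x - 4)*(x^4 + x^3 - 21*x^2 - 41*x - 20) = (x - 4)*(x + 1)*(x^3 - 21*x - 20) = (x - 4)*(x + 1)^2*(x^2 - x - 20) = (x - 4)*(x + 1)^2*(x + 4)*(x - 5)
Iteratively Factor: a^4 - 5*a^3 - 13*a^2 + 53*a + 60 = (a + 1)*(a^3 - 6*a^2 - 7*a + 60) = (a - 4)*(a + 1)*(a^2 - 2*a - 15) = (a - 5)*(a - 4)*(a + 1)*(a + 3)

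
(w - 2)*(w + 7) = w^2 + 5*w - 14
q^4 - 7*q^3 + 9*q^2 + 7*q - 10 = (q - 5)*(q - 2)*(q - 1)*(q + 1)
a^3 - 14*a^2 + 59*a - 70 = (a - 7)*(a - 5)*(a - 2)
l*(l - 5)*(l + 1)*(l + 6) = l^4 + 2*l^3 - 29*l^2 - 30*l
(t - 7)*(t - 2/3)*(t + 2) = t^3 - 17*t^2/3 - 32*t/3 + 28/3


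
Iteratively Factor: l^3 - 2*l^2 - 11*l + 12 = (l - 4)*(l^2 + 2*l - 3) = (l - 4)*(l + 3)*(l - 1)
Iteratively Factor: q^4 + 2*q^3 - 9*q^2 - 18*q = (q + 2)*(q^3 - 9*q) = (q + 2)*(q + 3)*(q^2 - 3*q) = (q - 3)*(q + 2)*(q + 3)*(q)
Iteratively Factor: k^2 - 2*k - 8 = (k + 2)*(k - 4)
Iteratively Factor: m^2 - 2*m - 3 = (m + 1)*(m - 3)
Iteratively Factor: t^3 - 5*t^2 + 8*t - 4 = (t - 2)*(t^2 - 3*t + 2) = (t - 2)*(t - 1)*(t - 2)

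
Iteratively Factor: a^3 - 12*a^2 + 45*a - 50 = (a - 2)*(a^2 - 10*a + 25) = (a - 5)*(a - 2)*(a - 5)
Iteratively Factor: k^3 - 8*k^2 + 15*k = (k - 3)*(k^2 - 5*k) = k*(k - 3)*(k - 5)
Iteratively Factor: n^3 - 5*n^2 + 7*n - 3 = (n - 1)*(n^2 - 4*n + 3) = (n - 3)*(n - 1)*(n - 1)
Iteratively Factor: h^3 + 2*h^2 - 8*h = (h - 2)*(h^2 + 4*h) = (h - 2)*(h + 4)*(h)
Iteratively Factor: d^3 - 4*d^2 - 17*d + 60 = (d - 3)*(d^2 - d - 20) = (d - 3)*(d + 4)*(d - 5)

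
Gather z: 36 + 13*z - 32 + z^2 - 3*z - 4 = z^2 + 10*z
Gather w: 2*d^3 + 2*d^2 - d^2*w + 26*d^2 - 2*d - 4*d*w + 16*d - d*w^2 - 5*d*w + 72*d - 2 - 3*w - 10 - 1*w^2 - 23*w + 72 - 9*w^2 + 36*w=2*d^3 + 28*d^2 + 86*d + w^2*(-d - 10) + w*(-d^2 - 9*d + 10) + 60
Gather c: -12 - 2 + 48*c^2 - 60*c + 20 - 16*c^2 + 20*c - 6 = 32*c^2 - 40*c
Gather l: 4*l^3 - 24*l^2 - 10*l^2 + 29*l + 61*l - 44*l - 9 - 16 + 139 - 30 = 4*l^3 - 34*l^2 + 46*l + 84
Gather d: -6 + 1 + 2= -3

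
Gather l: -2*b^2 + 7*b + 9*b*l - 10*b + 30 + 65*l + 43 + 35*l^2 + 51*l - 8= -2*b^2 - 3*b + 35*l^2 + l*(9*b + 116) + 65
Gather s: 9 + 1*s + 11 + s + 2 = 2*s + 22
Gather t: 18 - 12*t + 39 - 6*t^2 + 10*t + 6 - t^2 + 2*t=63 - 7*t^2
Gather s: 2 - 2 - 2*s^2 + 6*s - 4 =-2*s^2 + 6*s - 4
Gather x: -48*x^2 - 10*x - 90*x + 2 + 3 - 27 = -48*x^2 - 100*x - 22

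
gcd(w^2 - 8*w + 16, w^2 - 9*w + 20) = w - 4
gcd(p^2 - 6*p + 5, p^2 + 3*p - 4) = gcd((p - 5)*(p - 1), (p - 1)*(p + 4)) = p - 1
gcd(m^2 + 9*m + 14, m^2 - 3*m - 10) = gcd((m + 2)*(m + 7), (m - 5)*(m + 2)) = m + 2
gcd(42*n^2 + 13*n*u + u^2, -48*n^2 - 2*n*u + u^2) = 6*n + u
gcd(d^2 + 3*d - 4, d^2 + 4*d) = d + 4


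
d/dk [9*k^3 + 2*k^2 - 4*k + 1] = 27*k^2 + 4*k - 4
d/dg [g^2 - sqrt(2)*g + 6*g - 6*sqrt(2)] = 2*g - sqrt(2) + 6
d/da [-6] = 0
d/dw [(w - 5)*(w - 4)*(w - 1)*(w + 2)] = 4*w^3 - 24*w^2 + 18*w + 38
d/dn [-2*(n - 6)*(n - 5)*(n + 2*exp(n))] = -4*n^2*exp(n) - 6*n^2 + 36*n*exp(n) + 44*n - 76*exp(n) - 60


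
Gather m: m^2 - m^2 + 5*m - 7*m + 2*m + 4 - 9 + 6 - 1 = 0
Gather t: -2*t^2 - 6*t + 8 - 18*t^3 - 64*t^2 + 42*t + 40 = -18*t^3 - 66*t^2 + 36*t + 48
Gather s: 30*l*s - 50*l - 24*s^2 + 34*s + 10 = -50*l - 24*s^2 + s*(30*l + 34) + 10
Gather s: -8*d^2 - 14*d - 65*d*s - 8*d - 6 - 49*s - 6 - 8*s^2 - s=-8*d^2 - 22*d - 8*s^2 + s*(-65*d - 50) - 12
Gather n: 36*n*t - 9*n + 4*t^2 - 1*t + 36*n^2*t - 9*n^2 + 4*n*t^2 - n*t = n^2*(36*t - 9) + n*(4*t^2 + 35*t - 9) + 4*t^2 - t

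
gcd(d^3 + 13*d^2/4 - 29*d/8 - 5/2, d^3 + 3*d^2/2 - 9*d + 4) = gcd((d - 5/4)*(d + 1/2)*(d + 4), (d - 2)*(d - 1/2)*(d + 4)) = d + 4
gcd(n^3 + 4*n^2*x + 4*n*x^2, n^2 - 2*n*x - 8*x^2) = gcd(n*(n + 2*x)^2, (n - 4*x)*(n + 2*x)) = n + 2*x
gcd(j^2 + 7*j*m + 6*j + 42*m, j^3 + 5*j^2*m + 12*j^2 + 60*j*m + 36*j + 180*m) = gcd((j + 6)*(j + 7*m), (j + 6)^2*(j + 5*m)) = j + 6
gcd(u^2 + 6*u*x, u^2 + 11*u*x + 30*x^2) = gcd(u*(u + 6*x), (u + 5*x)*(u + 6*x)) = u + 6*x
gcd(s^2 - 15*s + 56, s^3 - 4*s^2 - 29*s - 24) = s - 8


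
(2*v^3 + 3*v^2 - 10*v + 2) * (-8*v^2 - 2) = -16*v^5 - 24*v^4 + 76*v^3 - 22*v^2 + 20*v - 4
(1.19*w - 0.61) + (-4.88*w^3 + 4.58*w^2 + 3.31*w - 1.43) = -4.88*w^3 + 4.58*w^2 + 4.5*w - 2.04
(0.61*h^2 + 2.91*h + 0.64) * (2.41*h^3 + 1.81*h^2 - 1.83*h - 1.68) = 1.4701*h^5 + 8.1172*h^4 + 5.6932*h^3 - 5.1917*h^2 - 6.06*h - 1.0752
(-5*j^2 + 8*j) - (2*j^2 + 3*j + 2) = -7*j^2 + 5*j - 2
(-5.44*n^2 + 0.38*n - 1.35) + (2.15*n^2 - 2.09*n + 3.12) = -3.29*n^2 - 1.71*n + 1.77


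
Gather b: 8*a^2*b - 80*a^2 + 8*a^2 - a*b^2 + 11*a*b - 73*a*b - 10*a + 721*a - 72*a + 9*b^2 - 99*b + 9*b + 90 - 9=-72*a^2 + 639*a + b^2*(9 - a) + b*(8*a^2 - 62*a - 90) + 81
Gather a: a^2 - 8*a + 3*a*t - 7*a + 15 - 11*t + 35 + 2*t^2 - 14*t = a^2 + a*(3*t - 15) + 2*t^2 - 25*t + 50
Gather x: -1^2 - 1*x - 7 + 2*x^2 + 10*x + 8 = 2*x^2 + 9*x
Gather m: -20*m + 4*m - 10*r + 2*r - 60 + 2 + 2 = -16*m - 8*r - 56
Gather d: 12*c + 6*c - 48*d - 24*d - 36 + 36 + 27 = 18*c - 72*d + 27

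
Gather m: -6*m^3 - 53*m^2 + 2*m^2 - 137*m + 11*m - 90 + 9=-6*m^3 - 51*m^2 - 126*m - 81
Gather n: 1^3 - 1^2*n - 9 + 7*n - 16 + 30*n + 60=36*n + 36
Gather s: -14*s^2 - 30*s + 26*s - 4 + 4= -14*s^2 - 4*s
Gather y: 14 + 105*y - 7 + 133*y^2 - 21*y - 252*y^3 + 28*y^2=-252*y^3 + 161*y^2 + 84*y + 7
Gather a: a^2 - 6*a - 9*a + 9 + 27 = a^2 - 15*a + 36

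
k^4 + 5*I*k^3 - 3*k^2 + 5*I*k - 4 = (k - I)*(k + I)^2*(k + 4*I)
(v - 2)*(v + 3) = v^2 + v - 6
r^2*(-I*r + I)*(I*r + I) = r^4 - r^2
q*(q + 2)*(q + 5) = q^3 + 7*q^2 + 10*q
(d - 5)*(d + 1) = d^2 - 4*d - 5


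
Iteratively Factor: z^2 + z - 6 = (z - 2)*(z + 3)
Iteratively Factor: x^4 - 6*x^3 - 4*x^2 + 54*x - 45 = (x + 3)*(x^3 - 9*x^2 + 23*x - 15) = (x - 5)*(x + 3)*(x^2 - 4*x + 3) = (x - 5)*(x - 3)*(x + 3)*(x - 1)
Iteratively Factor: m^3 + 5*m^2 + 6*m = (m)*(m^2 + 5*m + 6) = m*(m + 3)*(m + 2)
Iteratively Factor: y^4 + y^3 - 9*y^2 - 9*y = (y + 3)*(y^3 - 2*y^2 - 3*y) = (y - 3)*(y + 3)*(y^2 + y) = y*(y - 3)*(y + 3)*(y + 1)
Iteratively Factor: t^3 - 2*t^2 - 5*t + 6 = (t - 3)*(t^2 + t - 2) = (t - 3)*(t + 2)*(t - 1)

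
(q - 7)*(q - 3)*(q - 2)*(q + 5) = q^4 - 7*q^3 - 19*q^2 + 163*q - 210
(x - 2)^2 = x^2 - 4*x + 4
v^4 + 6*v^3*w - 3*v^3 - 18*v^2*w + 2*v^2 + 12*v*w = v*(v - 2)*(v - 1)*(v + 6*w)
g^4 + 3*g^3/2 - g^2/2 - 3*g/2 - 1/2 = (g - 1)*(g + 1/2)*(g + 1)^2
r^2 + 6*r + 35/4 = (r + 5/2)*(r + 7/2)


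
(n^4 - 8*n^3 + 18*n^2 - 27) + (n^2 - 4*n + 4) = n^4 - 8*n^3 + 19*n^2 - 4*n - 23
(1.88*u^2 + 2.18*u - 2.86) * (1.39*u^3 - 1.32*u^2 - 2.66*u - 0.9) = 2.6132*u^5 + 0.5486*u^4 - 11.8538*u^3 - 3.7156*u^2 + 5.6456*u + 2.574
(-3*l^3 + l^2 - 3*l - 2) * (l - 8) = -3*l^4 + 25*l^3 - 11*l^2 + 22*l + 16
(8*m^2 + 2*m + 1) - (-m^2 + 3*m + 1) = 9*m^2 - m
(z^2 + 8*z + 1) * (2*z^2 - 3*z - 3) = 2*z^4 + 13*z^3 - 25*z^2 - 27*z - 3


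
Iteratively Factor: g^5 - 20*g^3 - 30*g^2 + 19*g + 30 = (g + 2)*(g^4 - 2*g^3 - 16*g^2 + 2*g + 15) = (g - 1)*(g + 2)*(g^3 - g^2 - 17*g - 15) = (g - 1)*(g + 2)*(g + 3)*(g^2 - 4*g - 5) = (g - 5)*(g - 1)*(g + 2)*(g + 3)*(g + 1)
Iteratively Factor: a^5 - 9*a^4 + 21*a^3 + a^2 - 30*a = (a - 3)*(a^4 - 6*a^3 + 3*a^2 + 10*a) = (a - 3)*(a + 1)*(a^3 - 7*a^2 + 10*a) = (a - 5)*(a - 3)*(a + 1)*(a^2 - 2*a) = (a - 5)*(a - 3)*(a - 2)*(a + 1)*(a)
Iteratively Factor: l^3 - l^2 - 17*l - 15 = (l + 3)*(l^2 - 4*l - 5) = (l + 1)*(l + 3)*(l - 5)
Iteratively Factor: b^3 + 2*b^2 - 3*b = (b + 3)*(b^2 - b) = b*(b + 3)*(b - 1)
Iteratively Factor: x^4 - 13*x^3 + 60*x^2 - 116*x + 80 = (x - 4)*(x^3 - 9*x^2 + 24*x - 20) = (x - 4)*(x - 2)*(x^2 - 7*x + 10) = (x - 5)*(x - 4)*(x - 2)*(x - 2)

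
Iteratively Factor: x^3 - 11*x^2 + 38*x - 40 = (x - 4)*(x^2 - 7*x + 10) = (x - 5)*(x - 4)*(x - 2)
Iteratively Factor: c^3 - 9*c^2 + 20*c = (c - 4)*(c^2 - 5*c) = (c - 5)*(c - 4)*(c)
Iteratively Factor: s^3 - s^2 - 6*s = (s - 3)*(s^2 + 2*s) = s*(s - 3)*(s + 2)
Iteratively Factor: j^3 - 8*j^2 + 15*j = (j - 3)*(j^2 - 5*j) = (j - 5)*(j - 3)*(j)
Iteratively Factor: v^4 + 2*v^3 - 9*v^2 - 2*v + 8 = (v - 1)*(v^3 + 3*v^2 - 6*v - 8) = (v - 1)*(v + 4)*(v^2 - v - 2) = (v - 2)*(v - 1)*(v + 4)*(v + 1)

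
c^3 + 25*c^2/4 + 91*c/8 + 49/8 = (c + 1)*(c + 7/4)*(c + 7/2)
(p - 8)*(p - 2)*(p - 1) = p^3 - 11*p^2 + 26*p - 16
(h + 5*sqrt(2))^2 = h^2 + 10*sqrt(2)*h + 50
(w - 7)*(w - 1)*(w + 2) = w^3 - 6*w^2 - 9*w + 14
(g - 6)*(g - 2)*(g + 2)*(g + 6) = g^4 - 40*g^2 + 144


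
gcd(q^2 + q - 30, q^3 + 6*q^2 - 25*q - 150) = q^2 + q - 30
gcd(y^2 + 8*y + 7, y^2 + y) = y + 1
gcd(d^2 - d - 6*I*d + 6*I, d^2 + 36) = d - 6*I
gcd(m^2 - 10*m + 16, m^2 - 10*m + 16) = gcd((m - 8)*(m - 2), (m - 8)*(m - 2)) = m^2 - 10*m + 16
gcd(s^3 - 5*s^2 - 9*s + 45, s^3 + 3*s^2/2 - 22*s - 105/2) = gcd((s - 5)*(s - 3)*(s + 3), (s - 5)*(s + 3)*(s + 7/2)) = s^2 - 2*s - 15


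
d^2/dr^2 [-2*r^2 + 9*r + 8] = -4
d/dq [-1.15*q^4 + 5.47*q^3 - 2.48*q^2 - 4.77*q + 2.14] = -4.6*q^3 + 16.41*q^2 - 4.96*q - 4.77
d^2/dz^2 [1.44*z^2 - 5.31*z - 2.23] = 2.88000000000000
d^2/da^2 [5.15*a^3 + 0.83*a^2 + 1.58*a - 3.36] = 30.9*a + 1.66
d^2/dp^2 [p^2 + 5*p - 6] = 2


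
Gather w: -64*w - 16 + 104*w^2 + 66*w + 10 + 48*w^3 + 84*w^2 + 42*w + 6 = 48*w^3 + 188*w^2 + 44*w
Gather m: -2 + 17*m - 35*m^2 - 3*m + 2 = -35*m^2 + 14*m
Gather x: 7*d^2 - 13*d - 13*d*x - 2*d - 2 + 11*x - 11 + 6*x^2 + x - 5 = 7*d^2 - 15*d + 6*x^2 + x*(12 - 13*d) - 18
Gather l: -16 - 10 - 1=-27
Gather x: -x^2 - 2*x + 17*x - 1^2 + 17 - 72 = -x^2 + 15*x - 56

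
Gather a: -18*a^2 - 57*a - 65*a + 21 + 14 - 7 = -18*a^2 - 122*a + 28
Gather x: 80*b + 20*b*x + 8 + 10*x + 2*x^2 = 80*b + 2*x^2 + x*(20*b + 10) + 8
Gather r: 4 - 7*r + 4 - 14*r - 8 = -21*r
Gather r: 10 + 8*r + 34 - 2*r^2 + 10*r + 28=-2*r^2 + 18*r + 72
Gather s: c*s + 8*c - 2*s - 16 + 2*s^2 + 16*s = 8*c + 2*s^2 + s*(c + 14) - 16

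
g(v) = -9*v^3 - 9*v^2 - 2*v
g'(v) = -27*v^2 - 18*v - 2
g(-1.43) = 10.77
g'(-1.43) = -31.47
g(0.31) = -1.75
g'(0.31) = -10.17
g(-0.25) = 0.08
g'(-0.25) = 0.81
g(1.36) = -42.01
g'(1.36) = -76.42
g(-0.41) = -0.07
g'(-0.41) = 0.84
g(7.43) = -4203.26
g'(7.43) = -1626.27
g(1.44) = -48.42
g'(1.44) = -83.91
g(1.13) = -26.74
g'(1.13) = -56.82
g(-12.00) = 14280.00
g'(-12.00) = -3674.00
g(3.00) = -330.00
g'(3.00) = -299.00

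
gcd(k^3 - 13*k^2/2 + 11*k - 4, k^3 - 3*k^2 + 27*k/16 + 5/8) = k - 2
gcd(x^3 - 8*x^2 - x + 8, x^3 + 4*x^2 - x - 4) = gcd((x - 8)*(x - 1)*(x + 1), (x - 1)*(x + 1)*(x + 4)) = x^2 - 1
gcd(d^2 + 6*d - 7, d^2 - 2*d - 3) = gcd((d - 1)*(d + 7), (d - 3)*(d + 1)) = 1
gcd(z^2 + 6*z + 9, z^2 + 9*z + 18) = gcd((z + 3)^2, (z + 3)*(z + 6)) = z + 3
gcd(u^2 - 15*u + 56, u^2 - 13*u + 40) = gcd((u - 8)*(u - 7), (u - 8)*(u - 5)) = u - 8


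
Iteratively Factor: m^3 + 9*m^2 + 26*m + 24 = (m + 2)*(m^2 + 7*m + 12) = (m + 2)*(m + 3)*(m + 4)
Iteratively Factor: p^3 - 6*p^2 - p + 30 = (p + 2)*(p^2 - 8*p + 15) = (p - 3)*(p + 2)*(p - 5)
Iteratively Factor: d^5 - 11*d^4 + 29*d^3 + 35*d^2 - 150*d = (d + 2)*(d^4 - 13*d^3 + 55*d^2 - 75*d) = (d - 3)*(d + 2)*(d^3 - 10*d^2 + 25*d) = (d - 5)*(d - 3)*(d + 2)*(d^2 - 5*d) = d*(d - 5)*(d - 3)*(d + 2)*(d - 5)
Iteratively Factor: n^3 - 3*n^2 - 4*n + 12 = (n + 2)*(n^2 - 5*n + 6) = (n - 2)*(n + 2)*(n - 3)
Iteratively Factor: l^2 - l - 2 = (l - 2)*(l + 1)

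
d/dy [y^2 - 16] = 2*y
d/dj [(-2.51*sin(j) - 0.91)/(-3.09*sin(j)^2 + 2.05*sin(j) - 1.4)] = (-7.7559*sin(j)^2 - 5.6238*sin(j) + 5.3795)*cos(j)/(9.5481*sin(j)^4 - 12.669*sin(j)^3 + 12.8545*sin(j)^2 - 5.74*sin(j) + 1.96)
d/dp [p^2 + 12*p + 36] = 2*p + 12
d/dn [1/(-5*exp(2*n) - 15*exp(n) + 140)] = (2*exp(n) + 3)*exp(n)/(5*(exp(2*n) + 3*exp(n) - 28)^2)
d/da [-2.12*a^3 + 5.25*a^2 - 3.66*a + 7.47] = -6.36*a^2 + 10.5*a - 3.66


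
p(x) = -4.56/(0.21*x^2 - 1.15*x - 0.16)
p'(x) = -4.56*(1.15 - 0.42*x)/(0.21*x^2 - 1.15*x - 0.16)^2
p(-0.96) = -4.01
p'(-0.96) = -5.47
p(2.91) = 2.64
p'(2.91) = 0.11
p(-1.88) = -1.66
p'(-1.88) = -1.17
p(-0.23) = -39.44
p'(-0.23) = -425.31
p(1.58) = 3.14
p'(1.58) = -1.05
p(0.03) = 23.47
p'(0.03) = -137.37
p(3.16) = 2.69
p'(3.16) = 0.28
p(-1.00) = -3.80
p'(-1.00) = -4.97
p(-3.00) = -0.88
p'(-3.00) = -0.41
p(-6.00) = -0.32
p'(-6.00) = -0.08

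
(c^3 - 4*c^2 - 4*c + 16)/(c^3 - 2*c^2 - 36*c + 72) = (c^2 - 2*c - 8)/(c^2 - 36)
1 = 1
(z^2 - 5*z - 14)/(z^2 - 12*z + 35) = (z + 2)/(z - 5)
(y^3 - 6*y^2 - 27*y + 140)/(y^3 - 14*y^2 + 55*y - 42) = (y^2 + y - 20)/(y^2 - 7*y + 6)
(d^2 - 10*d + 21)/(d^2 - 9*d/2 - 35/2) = 2*(d - 3)/(2*d + 5)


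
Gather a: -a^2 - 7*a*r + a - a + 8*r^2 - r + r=-a^2 - 7*a*r + 8*r^2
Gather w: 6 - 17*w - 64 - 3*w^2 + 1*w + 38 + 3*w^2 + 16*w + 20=0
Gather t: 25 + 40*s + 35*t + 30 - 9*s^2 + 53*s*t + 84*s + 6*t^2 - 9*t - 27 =-9*s^2 + 124*s + 6*t^2 + t*(53*s + 26) + 28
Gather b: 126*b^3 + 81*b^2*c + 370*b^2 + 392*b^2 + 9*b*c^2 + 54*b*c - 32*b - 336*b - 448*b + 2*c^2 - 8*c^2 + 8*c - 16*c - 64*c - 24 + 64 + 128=126*b^3 + b^2*(81*c + 762) + b*(9*c^2 + 54*c - 816) - 6*c^2 - 72*c + 168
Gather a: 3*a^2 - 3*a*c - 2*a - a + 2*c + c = 3*a^2 + a*(-3*c - 3) + 3*c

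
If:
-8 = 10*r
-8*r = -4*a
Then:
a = -8/5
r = -4/5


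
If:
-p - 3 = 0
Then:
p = -3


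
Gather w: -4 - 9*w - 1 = -9*w - 5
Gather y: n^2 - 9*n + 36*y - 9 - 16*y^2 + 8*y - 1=n^2 - 9*n - 16*y^2 + 44*y - 10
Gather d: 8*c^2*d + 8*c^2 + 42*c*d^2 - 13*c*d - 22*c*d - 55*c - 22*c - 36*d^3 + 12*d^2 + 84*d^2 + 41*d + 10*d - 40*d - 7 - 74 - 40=8*c^2 - 77*c - 36*d^3 + d^2*(42*c + 96) + d*(8*c^2 - 35*c + 11) - 121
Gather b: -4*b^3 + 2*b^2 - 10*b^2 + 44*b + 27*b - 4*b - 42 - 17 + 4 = -4*b^3 - 8*b^2 + 67*b - 55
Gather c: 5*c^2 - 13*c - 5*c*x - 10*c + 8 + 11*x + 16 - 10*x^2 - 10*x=5*c^2 + c*(-5*x - 23) - 10*x^2 + x + 24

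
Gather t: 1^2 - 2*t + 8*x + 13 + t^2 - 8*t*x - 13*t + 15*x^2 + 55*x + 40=t^2 + t*(-8*x - 15) + 15*x^2 + 63*x + 54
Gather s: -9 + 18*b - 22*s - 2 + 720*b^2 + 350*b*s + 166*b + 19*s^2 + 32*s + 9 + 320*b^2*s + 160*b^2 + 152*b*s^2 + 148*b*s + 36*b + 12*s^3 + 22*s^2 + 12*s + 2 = 880*b^2 + 220*b + 12*s^3 + s^2*(152*b + 41) + s*(320*b^2 + 498*b + 22)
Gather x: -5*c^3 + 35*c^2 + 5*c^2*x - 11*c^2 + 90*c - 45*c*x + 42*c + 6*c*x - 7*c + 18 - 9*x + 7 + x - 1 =-5*c^3 + 24*c^2 + 125*c + x*(5*c^2 - 39*c - 8) + 24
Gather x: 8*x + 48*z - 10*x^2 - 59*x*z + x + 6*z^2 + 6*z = -10*x^2 + x*(9 - 59*z) + 6*z^2 + 54*z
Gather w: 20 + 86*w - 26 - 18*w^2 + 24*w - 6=-18*w^2 + 110*w - 12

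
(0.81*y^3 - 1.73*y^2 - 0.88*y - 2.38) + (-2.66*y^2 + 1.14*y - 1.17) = 0.81*y^3 - 4.39*y^2 + 0.26*y - 3.55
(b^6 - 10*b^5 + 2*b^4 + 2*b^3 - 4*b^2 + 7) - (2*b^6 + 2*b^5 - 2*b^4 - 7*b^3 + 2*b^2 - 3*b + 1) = -b^6 - 12*b^5 + 4*b^4 + 9*b^3 - 6*b^2 + 3*b + 6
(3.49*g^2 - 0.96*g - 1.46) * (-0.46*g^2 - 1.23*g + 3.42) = -1.6054*g^4 - 3.8511*g^3 + 13.7882*g^2 - 1.4874*g - 4.9932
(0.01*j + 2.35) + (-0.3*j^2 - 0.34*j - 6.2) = -0.3*j^2 - 0.33*j - 3.85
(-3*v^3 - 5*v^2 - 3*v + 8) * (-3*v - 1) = 9*v^4 + 18*v^3 + 14*v^2 - 21*v - 8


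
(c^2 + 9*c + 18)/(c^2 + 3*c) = (c + 6)/c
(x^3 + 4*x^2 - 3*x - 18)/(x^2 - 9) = (x^2 + x - 6)/(x - 3)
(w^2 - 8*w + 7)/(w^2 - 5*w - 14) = (w - 1)/(w + 2)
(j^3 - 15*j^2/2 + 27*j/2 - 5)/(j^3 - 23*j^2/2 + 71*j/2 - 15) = (j - 2)/(j - 6)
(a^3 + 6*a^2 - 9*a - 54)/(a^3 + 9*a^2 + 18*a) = (a - 3)/a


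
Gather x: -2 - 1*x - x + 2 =-2*x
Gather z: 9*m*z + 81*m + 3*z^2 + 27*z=81*m + 3*z^2 + z*(9*m + 27)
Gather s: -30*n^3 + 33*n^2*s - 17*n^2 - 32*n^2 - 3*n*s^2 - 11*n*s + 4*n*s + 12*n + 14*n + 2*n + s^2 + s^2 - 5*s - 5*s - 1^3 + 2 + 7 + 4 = -30*n^3 - 49*n^2 + 28*n + s^2*(2 - 3*n) + s*(33*n^2 - 7*n - 10) + 12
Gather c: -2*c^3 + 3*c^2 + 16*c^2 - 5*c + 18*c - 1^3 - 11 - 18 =-2*c^3 + 19*c^2 + 13*c - 30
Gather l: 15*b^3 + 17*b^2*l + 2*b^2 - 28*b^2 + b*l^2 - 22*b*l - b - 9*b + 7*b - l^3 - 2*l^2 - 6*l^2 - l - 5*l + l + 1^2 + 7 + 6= 15*b^3 - 26*b^2 - 3*b - l^3 + l^2*(b - 8) + l*(17*b^2 - 22*b - 5) + 14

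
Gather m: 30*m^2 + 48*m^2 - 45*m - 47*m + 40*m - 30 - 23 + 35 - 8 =78*m^2 - 52*m - 26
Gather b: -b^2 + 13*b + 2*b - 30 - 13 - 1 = -b^2 + 15*b - 44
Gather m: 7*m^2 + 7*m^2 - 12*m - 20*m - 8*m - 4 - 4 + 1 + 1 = 14*m^2 - 40*m - 6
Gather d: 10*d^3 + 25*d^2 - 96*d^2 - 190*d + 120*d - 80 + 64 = 10*d^3 - 71*d^2 - 70*d - 16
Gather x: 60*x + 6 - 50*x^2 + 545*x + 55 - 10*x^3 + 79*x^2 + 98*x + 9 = -10*x^3 + 29*x^2 + 703*x + 70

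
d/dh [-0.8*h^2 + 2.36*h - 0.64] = 2.36 - 1.6*h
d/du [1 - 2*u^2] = -4*u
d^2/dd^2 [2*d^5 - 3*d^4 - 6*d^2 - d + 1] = 40*d^3 - 36*d^2 - 12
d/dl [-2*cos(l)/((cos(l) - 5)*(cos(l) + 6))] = 2*(sin(l)^2 - 31)*sin(l)/((cos(l) - 5)^2*(cos(l) + 6)^2)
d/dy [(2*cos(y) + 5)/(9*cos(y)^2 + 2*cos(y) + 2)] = 6*(3*cos(y)^2 + 15*cos(y) + 1)*sin(y)/(-9*sin(y)^2 + 2*cos(y) + 11)^2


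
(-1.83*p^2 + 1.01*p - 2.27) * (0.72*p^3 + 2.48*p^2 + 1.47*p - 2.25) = -1.3176*p^5 - 3.8112*p^4 - 1.8197*p^3 - 0.0274000000000001*p^2 - 5.6094*p + 5.1075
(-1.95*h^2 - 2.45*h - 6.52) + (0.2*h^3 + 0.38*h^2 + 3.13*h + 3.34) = 0.2*h^3 - 1.57*h^2 + 0.68*h - 3.18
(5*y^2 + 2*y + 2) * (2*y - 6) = 10*y^3 - 26*y^2 - 8*y - 12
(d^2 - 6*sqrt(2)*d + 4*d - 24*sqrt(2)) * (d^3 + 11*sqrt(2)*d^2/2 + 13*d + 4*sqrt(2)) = d^5 - sqrt(2)*d^4/2 + 4*d^4 - 53*d^3 - 2*sqrt(2)*d^3 - 212*d^2 - 74*sqrt(2)*d^2 - 296*sqrt(2)*d - 48*d - 192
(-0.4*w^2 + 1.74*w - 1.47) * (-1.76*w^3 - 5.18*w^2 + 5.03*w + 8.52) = 0.704*w^5 - 0.9904*w^4 - 8.438*w^3 + 12.9588*w^2 + 7.4307*w - 12.5244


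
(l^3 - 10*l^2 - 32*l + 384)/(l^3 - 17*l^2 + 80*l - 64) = (l + 6)/(l - 1)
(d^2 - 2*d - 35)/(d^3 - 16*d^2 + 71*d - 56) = (d + 5)/(d^2 - 9*d + 8)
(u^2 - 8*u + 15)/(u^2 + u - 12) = (u - 5)/(u + 4)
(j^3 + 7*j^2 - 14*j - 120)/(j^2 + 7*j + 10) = (j^2 + 2*j - 24)/(j + 2)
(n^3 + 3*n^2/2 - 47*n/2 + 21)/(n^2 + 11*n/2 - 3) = (2*n^2 - 9*n + 7)/(2*n - 1)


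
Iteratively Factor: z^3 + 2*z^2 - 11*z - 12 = (z - 3)*(z^2 + 5*z + 4) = (z - 3)*(z + 1)*(z + 4)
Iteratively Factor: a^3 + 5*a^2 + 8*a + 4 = (a + 2)*(a^2 + 3*a + 2) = (a + 2)^2*(a + 1)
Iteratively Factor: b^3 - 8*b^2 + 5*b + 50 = (b - 5)*(b^2 - 3*b - 10) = (b - 5)*(b + 2)*(b - 5)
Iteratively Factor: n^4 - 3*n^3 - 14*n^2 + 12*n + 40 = (n + 2)*(n^3 - 5*n^2 - 4*n + 20) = (n - 2)*(n + 2)*(n^2 - 3*n - 10) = (n - 2)*(n + 2)^2*(n - 5)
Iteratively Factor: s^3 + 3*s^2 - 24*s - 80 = (s + 4)*(s^2 - s - 20) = (s + 4)^2*(s - 5)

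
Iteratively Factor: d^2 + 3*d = (d)*(d + 3)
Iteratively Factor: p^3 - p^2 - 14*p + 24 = (p + 4)*(p^2 - 5*p + 6) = (p - 3)*(p + 4)*(p - 2)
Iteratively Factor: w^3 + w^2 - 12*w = (w)*(w^2 + w - 12) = w*(w + 4)*(w - 3)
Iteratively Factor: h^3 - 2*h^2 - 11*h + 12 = (h + 3)*(h^2 - 5*h + 4) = (h - 4)*(h + 3)*(h - 1)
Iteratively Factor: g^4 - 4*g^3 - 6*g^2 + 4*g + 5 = (g - 5)*(g^3 + g^2 - g - 1) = (g - 5)*(g - 1)*(g^2 + 2*g + 1) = (g - 5)*(g - 1)*(g + 1)*(g + 1)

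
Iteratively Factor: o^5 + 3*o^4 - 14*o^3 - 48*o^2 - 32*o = (o)*(o^4 + 3*o^3 - 14*o^2 - 48*o - 32) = o*(o - 4)*(o^3 + 7*o^2 + 14*o + 8) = o*(o - 4)*(o + 1)*(o^2 + 6*o + 8) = o*(o - 4)*(o + 1)*(o + 2)*(o + 4)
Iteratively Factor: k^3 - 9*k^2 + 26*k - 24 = (k - 2)*(k^2 - 7*k + 12) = (k - 3)*(k - 2)*(k - 4)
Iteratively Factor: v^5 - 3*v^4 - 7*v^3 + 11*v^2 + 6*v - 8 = (v + 2)*(v^4 - 5*v^3 + 3*v^2 + 5*v - 4) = (v + 1)*(v + 2)*(v^3 - 6*v^2 + 9*v - 4) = (v - 1)*(v + 1)*(v + 2)*(v^2 - 5*v + 4) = (v - 1)^2*(v + 1)*(v + 2)*(v - 4)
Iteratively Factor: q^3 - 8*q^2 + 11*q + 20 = (q - 4)*(q^2 - 4*q - 5) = (q - 4)*(q + 1)*(q - 5)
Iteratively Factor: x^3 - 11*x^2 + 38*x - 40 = (x - 4)*(x^2 - 7*x + 10) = (x - 5)*(x - 4)*(x - 2)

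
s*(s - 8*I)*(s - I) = s^3 - 9*I*s^2 - 8*s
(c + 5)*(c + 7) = c^2 + 12*c + 35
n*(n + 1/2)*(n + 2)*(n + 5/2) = n^4 + 5*n^3 + 29*n^2/4 + 5*n/2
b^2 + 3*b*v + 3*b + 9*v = (b + 3)*(b + 3*v)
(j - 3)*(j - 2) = j^2 - 5*j + 6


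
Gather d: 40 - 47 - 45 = -52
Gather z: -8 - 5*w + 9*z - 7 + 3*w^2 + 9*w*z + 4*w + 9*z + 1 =3*w^2 - w + z*(9*w + 18) - 14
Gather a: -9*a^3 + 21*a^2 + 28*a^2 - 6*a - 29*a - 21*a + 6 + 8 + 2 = -9*a^3 + 49*a^2 - 56*a + 16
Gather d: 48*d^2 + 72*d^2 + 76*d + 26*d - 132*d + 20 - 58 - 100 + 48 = 120*d^2 - 30*d - 90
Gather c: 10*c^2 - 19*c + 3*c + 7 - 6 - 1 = 10*c^2 - 16*c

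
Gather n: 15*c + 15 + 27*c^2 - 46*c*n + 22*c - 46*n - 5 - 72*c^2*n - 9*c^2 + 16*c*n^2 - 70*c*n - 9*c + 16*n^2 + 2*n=18*c^2 + 28*c + n^2*(16*c + 16) + n*(-72*c^2 - 116*c - 44) + 10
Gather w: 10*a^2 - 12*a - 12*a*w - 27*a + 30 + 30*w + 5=10*a^2 - 39*a + w*(30 - 12*a) + 35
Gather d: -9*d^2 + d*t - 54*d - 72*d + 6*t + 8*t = -9*d^2 + d*(t - 126) + 14*t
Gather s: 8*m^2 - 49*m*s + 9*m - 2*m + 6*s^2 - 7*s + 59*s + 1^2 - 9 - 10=8*m^2 + 7*m + 6*s^2 + s*(52 - 49*m) - 18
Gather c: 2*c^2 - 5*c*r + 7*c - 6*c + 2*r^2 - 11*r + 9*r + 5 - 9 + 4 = 2*c^2 + c*(1 - 5*r) + 2*r^2 - 2*r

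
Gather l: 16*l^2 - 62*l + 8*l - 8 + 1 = 16*l^2 - 54*l - 7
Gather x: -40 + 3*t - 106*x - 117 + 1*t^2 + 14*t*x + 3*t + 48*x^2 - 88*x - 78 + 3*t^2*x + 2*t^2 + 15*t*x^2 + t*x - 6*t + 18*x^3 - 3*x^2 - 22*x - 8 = 3*t^2 + 18*x^3 + x^2*(15*t + 45) + x*(3*t^2 + 15*t - 216) - 243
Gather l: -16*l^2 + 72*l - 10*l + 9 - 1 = -16*l^2 + 62*l + 8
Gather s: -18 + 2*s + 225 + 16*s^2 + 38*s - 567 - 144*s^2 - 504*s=-128*s^2 - 464*s - 360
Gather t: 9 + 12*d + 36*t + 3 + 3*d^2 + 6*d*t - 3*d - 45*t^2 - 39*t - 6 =3*d^2 + 9*d - 45*t^2 + t*(6*d - 3) + 6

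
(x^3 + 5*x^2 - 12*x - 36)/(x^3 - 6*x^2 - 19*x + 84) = (x^2 + 8*x + 12)/(x^2 - 3*x - 28)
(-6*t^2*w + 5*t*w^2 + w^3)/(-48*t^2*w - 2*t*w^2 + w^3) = (t - w)/(8*t - w)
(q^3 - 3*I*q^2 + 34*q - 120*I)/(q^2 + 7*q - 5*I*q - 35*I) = (q^2 + 2*I*q + 24)/(q + 7)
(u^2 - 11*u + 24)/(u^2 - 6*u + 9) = (u - 8)/(u - 3)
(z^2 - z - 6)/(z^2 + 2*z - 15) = (z + 2)/(z + 5)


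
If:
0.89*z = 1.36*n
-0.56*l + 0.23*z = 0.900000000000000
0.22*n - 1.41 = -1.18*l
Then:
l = 0.55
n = 3.44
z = 5.26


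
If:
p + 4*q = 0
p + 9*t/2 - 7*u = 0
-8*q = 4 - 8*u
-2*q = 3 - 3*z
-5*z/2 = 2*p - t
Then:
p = -62/79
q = 31/158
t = 298/237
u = 55/79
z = 268/237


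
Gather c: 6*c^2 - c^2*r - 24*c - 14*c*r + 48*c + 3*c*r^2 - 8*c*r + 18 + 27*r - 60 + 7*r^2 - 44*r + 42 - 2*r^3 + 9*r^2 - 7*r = c^2*(6 - r) + c*(3*r^2 - 22*r + 24) - 2*r^3 + 16*r^2 - 24*r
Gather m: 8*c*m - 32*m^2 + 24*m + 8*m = -32*m^2 + m*(8*c + 32)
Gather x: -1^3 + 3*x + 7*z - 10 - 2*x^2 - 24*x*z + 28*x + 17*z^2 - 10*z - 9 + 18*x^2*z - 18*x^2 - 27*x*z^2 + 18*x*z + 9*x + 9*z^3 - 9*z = x^2*(18*z - 20) + x*(-27*z^2 - 6*z + 40) + 9*z^3 + 17*z^2 - 12*z - 20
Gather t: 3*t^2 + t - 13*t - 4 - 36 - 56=3*t^2 - 12*t - 96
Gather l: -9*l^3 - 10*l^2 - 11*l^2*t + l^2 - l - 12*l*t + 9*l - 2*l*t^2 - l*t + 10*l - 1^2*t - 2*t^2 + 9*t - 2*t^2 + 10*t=-9*l^3 + l^2*(-11*t - 9) + l*(-2*t^2 - 13*t + 18) - 4*t^2 + 18*t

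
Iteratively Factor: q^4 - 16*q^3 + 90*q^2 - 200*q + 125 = (q - 5)*(q^3 - 11*q^2 + 35*q - 25) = (q - 5)^2*(q^2 - 6*q + 5) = (q - 5)^2*(q - 1)*(q - 5)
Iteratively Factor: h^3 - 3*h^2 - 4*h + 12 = (h + 2)*(h^2 - 5*h + 6) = (h - 2)*(h + 2)*(h - 3)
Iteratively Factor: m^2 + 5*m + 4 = (m + 1)*(m + 4)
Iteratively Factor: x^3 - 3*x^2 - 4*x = (x - 4)*(x^2 + x) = (x - 4)*(x + 1)*(x)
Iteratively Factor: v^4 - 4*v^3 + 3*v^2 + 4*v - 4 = (v - 2)*(v^3 - 2*v^2 - v + 2) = (v - 2)^2*(v^2 - 1) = (v - 2)^2*(v - 1)*(v + 1)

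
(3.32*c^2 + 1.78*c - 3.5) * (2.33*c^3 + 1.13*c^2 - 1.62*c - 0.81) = 7.7356*c^5 + 7.899*c^4 - 11.522*c^3 - 9.5278*c^2 + 4.2282*c + 2.835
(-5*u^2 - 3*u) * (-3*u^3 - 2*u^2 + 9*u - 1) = 15*u^5 + 19*u^4 - 39*u^3 - 22*u^2 + 3*u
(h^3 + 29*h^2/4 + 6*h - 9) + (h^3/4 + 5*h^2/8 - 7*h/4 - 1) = 5*h^3/4 + 63*h^2/8 + 17*h/4 - 10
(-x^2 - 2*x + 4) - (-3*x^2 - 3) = 2*x^2 - 2*x + 7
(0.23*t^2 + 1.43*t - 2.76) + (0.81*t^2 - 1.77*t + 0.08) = 1.04*t^2 - 0.34*t - 2.68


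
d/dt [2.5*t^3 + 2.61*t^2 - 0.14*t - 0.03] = 7.5*t^2 + 5.22*t - 0.14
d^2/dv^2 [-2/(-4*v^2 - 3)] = 48*(4*v^2 - 1)/(4*v^2 + 3)^3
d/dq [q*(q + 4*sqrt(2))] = 2*q + 4*sqrt(2)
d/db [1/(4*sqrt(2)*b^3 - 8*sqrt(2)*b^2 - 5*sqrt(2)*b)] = sqrt(2)*(-12*b^2 + 16*b + 5)/(2*b^2*(-4*b^2 + 8*b + 5)^2)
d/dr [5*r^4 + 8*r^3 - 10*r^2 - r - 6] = 20*r^3 + 24*r^2 - 20*r - 1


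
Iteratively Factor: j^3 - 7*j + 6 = (j - 2)*(j^2 + 2*j - 3) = (j - 2)*(j + 3)*(j - 1)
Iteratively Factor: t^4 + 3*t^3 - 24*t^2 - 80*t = (t)*(t^3 + 3*t^2 - 24*t - 80) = t*(t - 5)*(t^2 + 8*t + 16) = t*(t - 5)*(t + 4)*(t + 4)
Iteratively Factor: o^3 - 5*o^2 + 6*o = (o - 2)*(o^2 - 3*o) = o*(o - 2)*(o - 3)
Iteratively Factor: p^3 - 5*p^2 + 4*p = (p - 1)*(p^2 - 4*p) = (p - 4)*(p - 1)*(p)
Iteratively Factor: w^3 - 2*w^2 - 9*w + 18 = (w + 3)*(w^2 - 5*w + 6) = (w - 2)*(w + 3)*(w - 3)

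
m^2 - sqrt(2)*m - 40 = (m - 5*sqrt(2))*(m + 4*sqrt(2))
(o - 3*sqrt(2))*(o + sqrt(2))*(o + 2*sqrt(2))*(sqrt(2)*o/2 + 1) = sqrt(2)*o^4/2 + o^3 - 7*sqrt(2)*o^2 - 26*o - 12*sqrt(2)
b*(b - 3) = b^2 - 3*b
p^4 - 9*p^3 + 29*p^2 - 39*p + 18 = (p - 3)^2*(p - 2)*(p - 1)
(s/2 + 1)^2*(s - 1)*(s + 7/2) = s^4/4 + 13*s^3/8 + 21*s^2/8 - s - 7/2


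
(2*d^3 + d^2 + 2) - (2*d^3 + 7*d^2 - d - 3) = -6*d^2 + d + 5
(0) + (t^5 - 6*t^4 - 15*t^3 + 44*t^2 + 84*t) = t^5 - 6*t^4 - 15*t^3 + 44*t^2 + 84*t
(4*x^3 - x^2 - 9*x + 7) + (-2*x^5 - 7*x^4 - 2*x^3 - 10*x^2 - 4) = -2*x^5 - 7*x^4 + 2*x^3 - 11*x^2 - 9*x + 3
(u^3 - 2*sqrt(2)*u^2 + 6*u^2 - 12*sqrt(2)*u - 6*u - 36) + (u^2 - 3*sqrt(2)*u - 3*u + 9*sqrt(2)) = u^3 - 2*sqrt(2)*u^2 + 7*u^2 - 15*sqrt(2)*u - 9*u - 36 + 9*sqrt(2)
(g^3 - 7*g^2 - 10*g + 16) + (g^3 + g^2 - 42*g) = 2*g^3 - 6*g^2 - 52*g + 16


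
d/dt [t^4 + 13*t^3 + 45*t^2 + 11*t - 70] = 4*t^3 + 39*t^2 + 90*t + 11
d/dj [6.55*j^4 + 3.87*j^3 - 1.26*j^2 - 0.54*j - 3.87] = 26.2*j^3 + 11.61*j^2 - 2.52*j - 0.54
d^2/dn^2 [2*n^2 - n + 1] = 4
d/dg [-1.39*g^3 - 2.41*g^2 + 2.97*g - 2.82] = -4.17*g^2 - 4.82*g + 2.97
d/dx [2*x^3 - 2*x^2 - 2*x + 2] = 6*x^2 - 4*x - 2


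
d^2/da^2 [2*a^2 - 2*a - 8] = 4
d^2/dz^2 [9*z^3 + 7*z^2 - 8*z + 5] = 54*z + 14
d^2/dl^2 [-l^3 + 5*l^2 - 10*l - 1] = 10 - 6*l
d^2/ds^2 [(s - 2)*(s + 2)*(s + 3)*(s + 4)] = 12*s^2 + 42*s + 16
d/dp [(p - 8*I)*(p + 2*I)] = 2*p - 6*I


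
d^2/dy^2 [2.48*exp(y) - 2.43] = 2.48*exp(y)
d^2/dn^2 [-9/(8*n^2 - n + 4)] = 18*(64*n^2 - 8*n - (16*n - 1)^2 + 32)/(8*n^2 - n + 4)^3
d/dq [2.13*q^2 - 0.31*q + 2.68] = 4.26*q - 0.31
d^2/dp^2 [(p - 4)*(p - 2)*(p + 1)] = 6*p - 10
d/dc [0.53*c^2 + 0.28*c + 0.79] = 1.06*c + 0.28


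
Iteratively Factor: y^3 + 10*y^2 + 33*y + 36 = (y + 3)*(y^2 + 7*y + 12) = (y + 3)*(y + 4)*(y + 3)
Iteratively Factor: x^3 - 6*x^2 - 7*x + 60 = (x + 3)*(x^2 - 9*x + 20) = (x - 4)*(x + 3)*(x - 5)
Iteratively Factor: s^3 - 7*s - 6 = (s + 2)*(s^2 - 2*s - 3) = (s - 3)*(s + 2)*(s + 1)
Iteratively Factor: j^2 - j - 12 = (j + 3)*(j - 4)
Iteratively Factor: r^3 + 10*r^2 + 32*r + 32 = (r + 2)*(r^2 + 8*r + 16) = (r + 2)*(r + 4)*(r + 4)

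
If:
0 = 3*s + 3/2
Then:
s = -1/2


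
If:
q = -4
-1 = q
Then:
No Solution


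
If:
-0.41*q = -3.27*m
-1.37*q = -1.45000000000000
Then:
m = 0.13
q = 1.06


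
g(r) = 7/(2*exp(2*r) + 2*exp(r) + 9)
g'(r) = 7*(-4*exp(2*r) - 2*exp(r))/(2*exp(2*r) + 2*exp(r) + 9)^2 = (-28*exp(r) - 14)*exp(r)/(2*exp(2*r) + 2*exp(r) + 9)^2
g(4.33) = 0.00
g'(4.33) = -0.00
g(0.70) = 0.33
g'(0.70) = -0.32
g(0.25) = 0.47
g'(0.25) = -0.29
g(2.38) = 0.03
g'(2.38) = -0.05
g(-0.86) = 0.69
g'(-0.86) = -0.11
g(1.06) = 0.22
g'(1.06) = -0.28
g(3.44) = 0.00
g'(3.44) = -0.01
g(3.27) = 0.00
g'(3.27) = -0.01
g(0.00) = 0.54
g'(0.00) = -0.25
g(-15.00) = 0.78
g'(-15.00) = 0.00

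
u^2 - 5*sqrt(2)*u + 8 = (u - 4*sqrt(2))*(u - sqrt(2))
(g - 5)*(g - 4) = g^2 - 9*g + 20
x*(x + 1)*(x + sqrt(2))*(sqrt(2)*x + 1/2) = sqrt(2)*x^4 + sqrt(2)*x^3 + 5*x^3/2 + sqrt(2)*x^2/2 + 5*x^2/2 + sqrt(2)*x/2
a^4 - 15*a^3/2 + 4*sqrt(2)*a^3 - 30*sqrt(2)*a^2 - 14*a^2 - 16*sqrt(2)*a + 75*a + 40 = (a - 8)*(a + 1/2)*(a - sqrt(2))*(a + 5*sqrt(2))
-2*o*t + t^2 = t*(-2*o + t)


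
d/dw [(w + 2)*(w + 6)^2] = (w + 6)*(3*w + 10)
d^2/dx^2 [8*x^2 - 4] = 16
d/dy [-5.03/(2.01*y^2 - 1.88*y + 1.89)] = (20.2206*y - 9.4564)/(2.01*y^2 - 1.88*y + 1.89)^2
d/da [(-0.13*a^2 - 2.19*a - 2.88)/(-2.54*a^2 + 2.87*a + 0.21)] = (-5.9357*a^2 - 14.685*a + 7.8057)/(6.4516*a^4 - 14.5796*a^3 + 7.1701*a^2 + 1.2054*a + 0.0441)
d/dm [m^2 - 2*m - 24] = 2*m - 2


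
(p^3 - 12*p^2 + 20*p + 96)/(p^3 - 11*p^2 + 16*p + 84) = (p - 8)/(p - 7)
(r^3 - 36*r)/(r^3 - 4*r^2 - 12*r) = (r + 6)/(r + 2)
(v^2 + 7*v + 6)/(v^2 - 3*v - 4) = (v + 6)/(v - 4)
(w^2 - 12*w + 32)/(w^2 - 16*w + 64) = (w - 4)/(w - 8)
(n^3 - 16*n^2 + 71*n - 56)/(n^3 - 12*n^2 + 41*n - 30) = (n^2 - 15*n + 56)/(n^2 - 11*n + 30)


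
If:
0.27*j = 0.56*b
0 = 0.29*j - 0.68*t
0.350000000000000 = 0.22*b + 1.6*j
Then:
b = 0.10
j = 0.21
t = 0.09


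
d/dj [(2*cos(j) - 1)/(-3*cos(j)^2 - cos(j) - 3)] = (6*sin(j)^2 + 6*cos(j) + 1)*sin(j)/(3*cos(j)^2 + cos(j) + 3)^2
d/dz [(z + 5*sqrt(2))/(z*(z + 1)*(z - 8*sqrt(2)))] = (-2*z^3 - 7*sqrt(2)*z^2 - z^2 - 10*sqrt(2)*z + 160*z + 80)/(z^2*(z^4 - 16*sqrt(2)*z^3 + 2*z^3 - 32*sqrt(2)*z^2 + 129*z^2 - 16*sqrt(2)*z + 256*z + 128))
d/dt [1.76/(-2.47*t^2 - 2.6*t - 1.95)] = (8.6944*t + 4.576)/(2.47*t^2 + 2.6*t + 1.95)^2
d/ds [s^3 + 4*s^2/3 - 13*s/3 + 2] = 3*s^2 + 8*s/3 - 13/3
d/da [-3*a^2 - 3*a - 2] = -6*a - 3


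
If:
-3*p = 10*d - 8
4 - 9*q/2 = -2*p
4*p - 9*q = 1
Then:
No Solution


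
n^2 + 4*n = n*(n + 4)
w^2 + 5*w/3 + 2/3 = (w + 2/3)*(w + 1)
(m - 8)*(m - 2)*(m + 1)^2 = m^4 - 8*m^3 - 3*m^2 + 22*m + 16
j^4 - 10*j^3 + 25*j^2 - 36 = (j - 6)*(j - 3)*(j - 2)*(j + 1)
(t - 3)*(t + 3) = t^2 - 9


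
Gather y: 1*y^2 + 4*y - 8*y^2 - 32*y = -7*y^2 - 28*y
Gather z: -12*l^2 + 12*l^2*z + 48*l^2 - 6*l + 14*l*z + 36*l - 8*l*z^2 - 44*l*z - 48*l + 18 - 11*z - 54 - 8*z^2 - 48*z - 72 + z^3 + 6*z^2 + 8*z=36*l^2 - 18*l + z^3 + z^2*(-8*l - 2) + z*(12*l^2 - 30*l - 51) - 108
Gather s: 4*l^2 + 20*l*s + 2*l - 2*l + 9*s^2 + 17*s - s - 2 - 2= 4*l^2 + 9*s^2 + s*(20*l + 16) - 4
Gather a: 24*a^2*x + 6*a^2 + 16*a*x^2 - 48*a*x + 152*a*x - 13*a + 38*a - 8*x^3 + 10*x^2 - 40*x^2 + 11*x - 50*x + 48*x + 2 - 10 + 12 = a^2*(24*x + 6) + a*(16*x^2 + 104*x + 25) - 8*x^3 - 30*x^2 + 9*x + 4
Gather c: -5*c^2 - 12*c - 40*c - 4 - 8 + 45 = -5*c^2 - 52*c + 33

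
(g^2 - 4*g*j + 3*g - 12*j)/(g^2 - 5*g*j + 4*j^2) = (g + 3)/(g - j)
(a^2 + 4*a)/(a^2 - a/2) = 2*(a + 4)/(2*a - 1)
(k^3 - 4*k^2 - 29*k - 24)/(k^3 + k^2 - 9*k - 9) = (k - 8)/(k - 3)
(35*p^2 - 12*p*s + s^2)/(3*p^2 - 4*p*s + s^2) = (35*p^2 - 12*p*s + s^2)/(3*p^2 - 4*p*s + s^2)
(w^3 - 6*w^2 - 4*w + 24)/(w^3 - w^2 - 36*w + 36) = (w^2 - 4)/(w^2 + 5*w - 6)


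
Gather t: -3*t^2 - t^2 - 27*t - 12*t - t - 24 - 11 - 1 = -4*t^2 - 40*t - 36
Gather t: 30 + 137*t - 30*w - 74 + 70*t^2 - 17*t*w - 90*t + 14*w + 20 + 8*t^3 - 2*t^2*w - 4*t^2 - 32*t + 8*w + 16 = 8*t^3 + t^2*(66 - 2*w) + t*(15 - 17*w) - 8*w - 8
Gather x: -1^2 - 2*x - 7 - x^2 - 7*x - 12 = -x^2 - 9*x - 20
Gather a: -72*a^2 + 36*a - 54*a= -72*a^2 - 18*a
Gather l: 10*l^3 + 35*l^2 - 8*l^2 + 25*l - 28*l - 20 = 10*l^3 + 27*l^2 - 3*l - 20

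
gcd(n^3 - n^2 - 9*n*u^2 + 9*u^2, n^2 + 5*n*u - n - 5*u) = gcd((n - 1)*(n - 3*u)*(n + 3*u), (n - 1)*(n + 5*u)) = n - 1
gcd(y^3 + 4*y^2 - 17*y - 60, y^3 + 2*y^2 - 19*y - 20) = y^2 + y - 20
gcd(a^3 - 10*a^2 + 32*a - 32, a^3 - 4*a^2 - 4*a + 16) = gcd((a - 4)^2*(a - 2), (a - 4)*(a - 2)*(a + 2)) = a^2 - 6*a + 8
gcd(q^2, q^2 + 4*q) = q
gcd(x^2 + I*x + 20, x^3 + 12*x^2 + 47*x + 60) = 1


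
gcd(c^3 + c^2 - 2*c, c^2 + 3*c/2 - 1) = c + 2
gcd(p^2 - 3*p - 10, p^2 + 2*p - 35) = p - 5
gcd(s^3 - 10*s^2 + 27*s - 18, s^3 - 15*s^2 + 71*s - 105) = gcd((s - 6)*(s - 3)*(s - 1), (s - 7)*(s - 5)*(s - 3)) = s - 3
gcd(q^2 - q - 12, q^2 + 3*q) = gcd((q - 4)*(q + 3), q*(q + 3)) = q + 3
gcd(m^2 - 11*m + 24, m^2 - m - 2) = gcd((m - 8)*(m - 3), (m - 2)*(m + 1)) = 1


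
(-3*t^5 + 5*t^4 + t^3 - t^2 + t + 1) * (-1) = 3*t^5 - 5*t^4 - t^3 + t^2 - t - 1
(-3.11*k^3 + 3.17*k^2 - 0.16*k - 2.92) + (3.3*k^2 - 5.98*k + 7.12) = -3.11*k^3 + 6.47*k^2 - 6.14*k + 4.2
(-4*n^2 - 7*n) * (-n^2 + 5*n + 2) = 4*n^4 - 13*n^3 - 43*n^2 - 14*n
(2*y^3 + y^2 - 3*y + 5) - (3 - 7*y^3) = 9*y^3 + y^2 - 3*y + 2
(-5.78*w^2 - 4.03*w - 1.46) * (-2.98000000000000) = 17.2244*w^2 + 12.0094*w + 4.3508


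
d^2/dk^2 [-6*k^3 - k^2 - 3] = -36*k - 2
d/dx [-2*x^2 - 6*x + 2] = -4*x - 6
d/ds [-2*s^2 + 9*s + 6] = 9 - 4*s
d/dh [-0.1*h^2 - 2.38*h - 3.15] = -0.2*h - 2.38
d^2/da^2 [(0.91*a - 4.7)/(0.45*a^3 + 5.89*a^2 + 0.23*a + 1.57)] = (1.10565*a^5 + 3.05073*a^4 - 136.366348*a^3 - 988.9509*a^2 - 68.769498*a + 85.770158)/(0.091125*a^9 + 3.578175*a^8 + 46.97406*a^7 + 208.947934*a^6 + 48.976674*a^5 + 165.309504*a^4 + 16.101056*a^3 + 43.803942*a^2 + 1.700781*a + 3.869893)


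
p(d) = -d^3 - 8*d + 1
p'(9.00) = -251.00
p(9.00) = -800.00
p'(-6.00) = -116.00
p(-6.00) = 265.00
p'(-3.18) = -38.34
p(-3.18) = 58.60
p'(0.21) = -8.13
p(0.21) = -0.69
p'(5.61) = -102.42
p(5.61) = -220.44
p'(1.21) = -12.39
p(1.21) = -10.45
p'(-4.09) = -58.18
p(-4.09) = 102.14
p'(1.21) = -12.39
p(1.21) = -10.45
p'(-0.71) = -9.51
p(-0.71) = 7.04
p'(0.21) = -8.13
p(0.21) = -0.69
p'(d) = -3*d^2 - 8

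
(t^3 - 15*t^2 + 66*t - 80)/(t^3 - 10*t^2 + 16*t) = (t - 5)/t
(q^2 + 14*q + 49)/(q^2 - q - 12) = (q^2 + 14*q + 49)/(q^2 - q - 12)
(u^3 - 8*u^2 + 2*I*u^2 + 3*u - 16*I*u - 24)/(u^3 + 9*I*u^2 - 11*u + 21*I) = (u - 8)/(u + 7*I)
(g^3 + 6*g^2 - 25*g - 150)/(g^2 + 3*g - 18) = (g^2 - 25)/(g - 3)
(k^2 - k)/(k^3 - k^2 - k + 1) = k/(k^2 - 1)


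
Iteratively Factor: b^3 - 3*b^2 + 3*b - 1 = (b - 1)*(b^2 - 2*b + 1) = (b - 1)^2*(b - 1)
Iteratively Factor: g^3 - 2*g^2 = (g)*(g^2 - 2*g) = g^2*(g - 2)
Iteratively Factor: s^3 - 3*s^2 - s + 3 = (s + 1)*(s^2 - 4*s + 3) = (s - 3)*(s + 1)*(s - 1)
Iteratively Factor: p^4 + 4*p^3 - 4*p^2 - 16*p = (p + 2)*(p^3 + 2*p^2 - 8*p) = p*(p + 2)*(p^2 + 2*p - 8) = p*(p - 2)*(p + 2)*(p + 4)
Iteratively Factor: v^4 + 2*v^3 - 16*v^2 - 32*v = (v + 2)*(v^3 - 16*v) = (v - 4)*(v + 2)*(v^2 + 4*v) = v*(v - 4)*(v + 2)*(v + 4)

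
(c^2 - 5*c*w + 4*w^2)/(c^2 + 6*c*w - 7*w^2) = (c - 4*w)/(c + 7*w)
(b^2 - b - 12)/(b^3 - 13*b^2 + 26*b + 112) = (b^2 - b - 12)/(b^3 - 13*b^2 + 26*b + 112)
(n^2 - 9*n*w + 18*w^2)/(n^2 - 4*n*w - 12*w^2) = (n - 3*w)/(n + 2*w)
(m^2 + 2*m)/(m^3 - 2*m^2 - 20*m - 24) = m/(m^2 - 4*m - 12)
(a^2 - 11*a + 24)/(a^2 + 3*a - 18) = (a - 8)/(a + 6)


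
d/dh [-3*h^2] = -6*h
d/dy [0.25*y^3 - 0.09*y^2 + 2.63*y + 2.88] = 0.75*y^2 - 0.18*y + 2.63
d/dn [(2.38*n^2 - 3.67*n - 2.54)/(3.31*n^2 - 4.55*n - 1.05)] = (1.3187*n^2 + 11.8168*n - 7.7035)/(10.9561*n^4 - 30.121*n^3 + 13.7515*n^2 + 9.555*n + 1.1025)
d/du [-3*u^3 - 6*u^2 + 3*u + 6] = -9*u^2 - 12*u + 3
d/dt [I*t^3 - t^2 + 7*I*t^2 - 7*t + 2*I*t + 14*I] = 3*I*t^2 + t*(-2 + 14*I) - 7 + 2*I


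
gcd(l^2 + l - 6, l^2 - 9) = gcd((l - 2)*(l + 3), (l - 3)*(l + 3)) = l + 3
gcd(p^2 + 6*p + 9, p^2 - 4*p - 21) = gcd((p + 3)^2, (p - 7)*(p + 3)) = p + 3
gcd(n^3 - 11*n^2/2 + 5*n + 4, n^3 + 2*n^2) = 1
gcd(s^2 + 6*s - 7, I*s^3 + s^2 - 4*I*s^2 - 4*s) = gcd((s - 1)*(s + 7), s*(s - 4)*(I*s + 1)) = 1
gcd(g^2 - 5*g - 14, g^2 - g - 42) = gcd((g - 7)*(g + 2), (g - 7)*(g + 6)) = g - 7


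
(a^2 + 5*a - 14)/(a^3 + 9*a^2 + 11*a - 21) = (a - 2)/(a^2 + 2*a - 3)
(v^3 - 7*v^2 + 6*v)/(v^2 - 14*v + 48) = v*(v - 1)/(v - 8)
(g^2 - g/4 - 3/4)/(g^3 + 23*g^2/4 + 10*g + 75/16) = 4*(g - 1)/(4*g^2 + 20*g + 25)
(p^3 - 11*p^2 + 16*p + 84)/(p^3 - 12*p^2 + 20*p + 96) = (p - 7)/(p - 8)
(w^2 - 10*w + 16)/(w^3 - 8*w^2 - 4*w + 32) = 1/(w + 2)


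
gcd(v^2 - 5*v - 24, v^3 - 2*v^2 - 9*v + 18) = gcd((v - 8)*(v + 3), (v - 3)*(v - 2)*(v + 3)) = v + 3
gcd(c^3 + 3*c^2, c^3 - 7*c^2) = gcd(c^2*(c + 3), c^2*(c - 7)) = c^2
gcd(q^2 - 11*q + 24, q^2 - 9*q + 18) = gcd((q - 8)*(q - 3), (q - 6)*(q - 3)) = q - 3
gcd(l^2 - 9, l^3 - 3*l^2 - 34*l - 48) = l + 3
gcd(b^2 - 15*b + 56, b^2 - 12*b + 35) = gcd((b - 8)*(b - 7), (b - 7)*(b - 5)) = b - 7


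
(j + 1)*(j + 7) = j^2 + 8*j + 7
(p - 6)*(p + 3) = p^2 - 3*p - 18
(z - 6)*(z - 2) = z^2 - 8*z + 12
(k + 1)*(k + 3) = k^2 + 4*k + 3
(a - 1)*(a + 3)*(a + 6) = a^3 + 8*a^2 + 9*a - 18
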